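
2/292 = 1/146= 0.01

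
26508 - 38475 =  - 11967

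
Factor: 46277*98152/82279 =4542180104/82279 = 2^3*7^1 *11^1 * 601^1*12269^1*82279^( - 1)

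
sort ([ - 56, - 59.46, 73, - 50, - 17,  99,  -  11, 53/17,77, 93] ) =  [ - 59.46,-56, - 50, - 17, - 11 , 53/17, 73, 77, 93 , 99 ] 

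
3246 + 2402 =5648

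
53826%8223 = 4488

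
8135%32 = 7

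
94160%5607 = 4448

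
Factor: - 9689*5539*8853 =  - 475117235463 = - 3^1*13^1*29^1*191^1*227^1*9689^1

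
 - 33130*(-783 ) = 25940790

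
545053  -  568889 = -23836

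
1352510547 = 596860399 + 755650148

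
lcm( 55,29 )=1595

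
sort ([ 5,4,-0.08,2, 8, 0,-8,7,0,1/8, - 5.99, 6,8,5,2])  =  [ - 8, - 5.99, -0.08,0, 0, 1/8 , 2,2,4,5,5,  6,7, 8,8 ]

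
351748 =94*3742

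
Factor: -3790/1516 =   -  5/2 =-  2^(  -  1)*5^1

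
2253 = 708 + 1545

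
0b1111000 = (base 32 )3O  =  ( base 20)60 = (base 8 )170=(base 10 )120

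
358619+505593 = 864212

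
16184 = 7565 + 8619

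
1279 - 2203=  - 924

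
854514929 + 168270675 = 1022785604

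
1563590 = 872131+691459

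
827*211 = 174497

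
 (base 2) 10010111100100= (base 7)40165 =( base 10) 9700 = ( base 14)376c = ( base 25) FD0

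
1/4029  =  1/4029 = 0.00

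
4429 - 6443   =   -2014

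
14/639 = 14/639 =0.02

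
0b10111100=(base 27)6Q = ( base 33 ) 5n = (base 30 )68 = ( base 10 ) 188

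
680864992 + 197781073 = 878646065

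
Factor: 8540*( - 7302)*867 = - 54065322360= - 2^3 * 3^2*5^1*7^1*17^2*61^1*1217^1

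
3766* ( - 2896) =  -  10906336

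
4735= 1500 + 3235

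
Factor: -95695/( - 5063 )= 5^1*61^( - 1)*83^( - 1 )*19139^1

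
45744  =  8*5718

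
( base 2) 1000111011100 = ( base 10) 4572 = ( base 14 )1948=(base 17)fdg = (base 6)33100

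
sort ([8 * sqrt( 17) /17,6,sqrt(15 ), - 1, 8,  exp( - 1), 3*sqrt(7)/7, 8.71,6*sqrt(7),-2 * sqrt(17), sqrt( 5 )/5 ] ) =[ - 2*sqrt(17),-1,exp(- 1),sqrt( 5 ) /5,3*sqrt(7)/7,8*sqrt(17 )/17, sqrt ( 15),  6,8, 8.71,  6*sqrt(7 ) ]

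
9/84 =3/28 = 0.11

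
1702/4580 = 851/2290  =  0.37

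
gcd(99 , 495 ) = 99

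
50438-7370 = 43068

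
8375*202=1691750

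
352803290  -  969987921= -617184631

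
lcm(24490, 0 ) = 0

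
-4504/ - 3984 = 563/498=1.13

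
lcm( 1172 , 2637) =10548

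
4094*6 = 24564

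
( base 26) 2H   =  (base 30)29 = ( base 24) 2l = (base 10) 69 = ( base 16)45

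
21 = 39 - 18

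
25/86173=25/86173 = 0.00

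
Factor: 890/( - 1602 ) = -3^(  -  2)*5^1 = - 5/9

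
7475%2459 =98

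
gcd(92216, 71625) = 1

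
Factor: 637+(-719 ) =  - 2^1*41^1 =-  82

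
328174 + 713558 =1041732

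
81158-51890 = 29268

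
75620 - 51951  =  23669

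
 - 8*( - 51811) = 414488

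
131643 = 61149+70494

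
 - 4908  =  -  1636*3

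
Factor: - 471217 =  - 471217^1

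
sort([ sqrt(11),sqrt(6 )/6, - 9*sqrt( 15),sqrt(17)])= [ - 9*sqrt( 15),sqrt(6) /6,sqrt( 11),sqrt(17)] 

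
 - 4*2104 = -8416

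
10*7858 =78580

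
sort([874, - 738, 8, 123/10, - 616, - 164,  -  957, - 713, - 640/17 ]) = [ - 957, - 738,  -  713, - 616,  -  164, - 640/17,8,123/10, 874]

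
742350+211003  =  953353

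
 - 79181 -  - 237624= 158443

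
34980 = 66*530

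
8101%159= 151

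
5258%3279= 1979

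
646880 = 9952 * 65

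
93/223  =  93/223 = 0.42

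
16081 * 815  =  13106015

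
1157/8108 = 1157/8108 = 0.14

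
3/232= 3/232= 0.01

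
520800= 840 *620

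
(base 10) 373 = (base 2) 101110101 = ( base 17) 14G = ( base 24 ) FD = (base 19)10C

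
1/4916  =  1/4916 = 0.00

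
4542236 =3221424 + 1320812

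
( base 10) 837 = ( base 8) 1505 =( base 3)1011000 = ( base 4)31011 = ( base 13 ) 4c5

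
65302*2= 130604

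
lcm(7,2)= 14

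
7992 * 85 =679320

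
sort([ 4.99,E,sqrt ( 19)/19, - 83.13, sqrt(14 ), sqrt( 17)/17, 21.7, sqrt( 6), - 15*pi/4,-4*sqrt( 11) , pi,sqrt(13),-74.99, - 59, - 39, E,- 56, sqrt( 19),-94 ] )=[-94, - 83.13, - 74.99, - 59,-56,  -  39 , - 4*sqrt( 11), - 15*pi/4,sqrt(19)/19, sqrt( 17) /17, sqrt(6), E, E , pi, sqrt( 13), sqrt(14 ), sqrt (19 ), 4.99, 21.7] 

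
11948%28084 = 11948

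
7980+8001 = 15981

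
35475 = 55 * 645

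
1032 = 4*258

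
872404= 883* 988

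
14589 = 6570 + 8019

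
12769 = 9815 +2954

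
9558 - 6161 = 3397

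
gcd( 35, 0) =35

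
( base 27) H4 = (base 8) 717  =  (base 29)fs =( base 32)ef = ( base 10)463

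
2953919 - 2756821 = 197098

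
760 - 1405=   -  645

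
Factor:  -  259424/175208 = - 268/181 =- 2^2 * 67^1*181^( - 1)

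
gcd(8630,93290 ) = 10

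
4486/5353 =4486/5353= 0.84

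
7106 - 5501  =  1605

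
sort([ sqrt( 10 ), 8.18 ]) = [sqrt( 10), 8.18]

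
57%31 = 26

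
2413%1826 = 587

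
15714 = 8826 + 6888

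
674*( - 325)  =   -219050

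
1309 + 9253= 10562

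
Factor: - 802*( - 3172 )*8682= 2^4*3^1*13^1*61^1*401^1 * 1447^1=22086521808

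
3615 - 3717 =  - 102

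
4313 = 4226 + 87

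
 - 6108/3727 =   -  2 + 1346/3727 = - 1.64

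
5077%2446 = 185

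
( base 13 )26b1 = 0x15B0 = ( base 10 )5552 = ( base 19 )F74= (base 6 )41412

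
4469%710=209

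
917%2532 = 917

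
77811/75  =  25937/25  =  1037.48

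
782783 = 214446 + 568337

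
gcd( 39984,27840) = 48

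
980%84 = 56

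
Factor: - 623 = -7^1*89^1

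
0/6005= 0 = 0.00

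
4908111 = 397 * 12363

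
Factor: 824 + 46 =870 = 2^1*3^1*5^1*29^1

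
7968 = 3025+4943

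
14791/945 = 2113/135 = 15.65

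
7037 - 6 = 7031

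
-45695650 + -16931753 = -62627403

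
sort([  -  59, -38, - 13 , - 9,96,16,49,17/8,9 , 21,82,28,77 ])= [  -  59, - 38, - 13,-9,17/8,  9,16,21,28,49,  77,82,96]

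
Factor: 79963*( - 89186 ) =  - 2^1*13^1*19^1*2347^1 * 6151^1 = - 7131580118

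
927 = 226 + 701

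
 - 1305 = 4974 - 6279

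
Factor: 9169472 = 2^6*13^1*103^1*107^1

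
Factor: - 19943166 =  - 2^1* 3^1 * 3323861^1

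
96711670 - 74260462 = 22451208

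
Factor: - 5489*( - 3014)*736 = 2^6 * 11^2*23^1*137^1*499^1 = 12176270656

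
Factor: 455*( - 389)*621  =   - 109913895  =  - 3^3*5^1* 7^1*13^1*23^1*389^1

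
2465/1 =2465 = 2465.00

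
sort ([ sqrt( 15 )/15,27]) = [ sqrt(15) /15,  27] 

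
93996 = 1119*84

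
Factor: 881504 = 2^5*13^2*163^1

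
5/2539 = 5/2539 = 0.00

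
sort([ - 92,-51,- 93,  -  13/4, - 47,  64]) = [ - 93, - 92, - 51, - 47 , - 13/4,64]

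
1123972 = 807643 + 316329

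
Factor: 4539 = 3^1*17^1*89^1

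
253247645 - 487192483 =-233944838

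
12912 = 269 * 48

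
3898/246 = 15 + 104/123 =15.85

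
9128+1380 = 10508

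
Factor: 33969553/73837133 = 17^1*31^( - 1)* 1249^( - 1 )*1907^( - 1)*1998209^1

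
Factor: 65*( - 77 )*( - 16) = 80080 = 2^4*5^1*7^1  *  11^1*13^1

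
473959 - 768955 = - 294996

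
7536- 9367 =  - 1831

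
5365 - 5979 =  - 614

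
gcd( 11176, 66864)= 8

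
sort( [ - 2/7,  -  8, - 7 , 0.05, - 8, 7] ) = [ - 8, - 8, - 7 , - 2/7, 0.05,7 ] 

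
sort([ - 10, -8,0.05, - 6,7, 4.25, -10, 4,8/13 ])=[-10, - 10, -8, - 6 , 0.05,8/13,4, 4.25,7 ]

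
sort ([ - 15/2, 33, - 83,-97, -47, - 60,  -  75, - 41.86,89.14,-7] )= [ - 97, - 83, - 75, - 60,-47,-41.86 , - 15/2,-7,  33,89.14]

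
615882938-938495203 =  - 322612265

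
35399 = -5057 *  ( - 7)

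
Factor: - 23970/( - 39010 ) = 3^1 * 17^1 * 83^( - 1) = 51/83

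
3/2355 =1/785=0.00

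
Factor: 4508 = 2^2*7^2*23^1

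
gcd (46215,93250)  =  5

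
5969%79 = 44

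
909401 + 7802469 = 8711870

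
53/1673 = 53/1673= 0.03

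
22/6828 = 11/3414 = 0.00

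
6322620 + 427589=6750209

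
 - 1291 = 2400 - 3691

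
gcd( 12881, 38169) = 1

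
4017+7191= 11208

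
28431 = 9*3159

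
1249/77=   1249/77 = 16.22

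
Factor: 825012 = 2^2*3^3*7639^1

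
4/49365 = 4/49365 = 0.00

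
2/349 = 2/349 = 0.01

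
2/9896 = 1/4948 = 0.00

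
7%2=1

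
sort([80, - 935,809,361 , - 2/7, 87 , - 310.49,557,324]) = [-935, - 310.49, - 2/7,80,87, 324, 361,557, 809 ] 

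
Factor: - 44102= - 2^1 * 22051^1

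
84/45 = 1 + 13/15 = 1.87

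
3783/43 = 87 + 42/43 = 87.98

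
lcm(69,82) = 5658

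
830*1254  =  1040820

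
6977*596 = 4158292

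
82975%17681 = 12251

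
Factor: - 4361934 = -2^1*3^1 * 726989^1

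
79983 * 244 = 19515852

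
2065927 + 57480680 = 59546607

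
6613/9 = 6613/9 = 734.78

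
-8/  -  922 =4/461=0.01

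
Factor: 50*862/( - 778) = - 21550/389  =  - 2^1*5^2*389^ ( - 1)*431^1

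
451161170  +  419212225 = 870373395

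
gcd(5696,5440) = 64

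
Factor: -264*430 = - 2^4*3^1*5^1*11^1*43^1 = -113520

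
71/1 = 71 = 71.00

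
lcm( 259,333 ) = 2331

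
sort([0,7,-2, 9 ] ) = [-2, 0,7,9 ]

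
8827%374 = 225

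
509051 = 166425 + 342626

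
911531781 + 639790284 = 1551322065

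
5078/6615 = 5078/6615 =0.77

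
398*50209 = 19983182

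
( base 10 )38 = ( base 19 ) 20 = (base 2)100110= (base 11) 35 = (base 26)1c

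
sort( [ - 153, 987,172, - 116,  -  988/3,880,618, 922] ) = [ - 988/3, - 153 , - 116 , 172, 618,880,922, 987 ]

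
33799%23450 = 10349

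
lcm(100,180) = 900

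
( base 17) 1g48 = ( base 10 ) 9613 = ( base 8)22615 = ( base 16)258D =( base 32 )9cd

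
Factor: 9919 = 7^1*13^1*109^1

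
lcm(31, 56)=1736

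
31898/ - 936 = - 35 + 431/468= - 34.08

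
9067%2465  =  1672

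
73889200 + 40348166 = 114237366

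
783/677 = 1 + 106/677 = 1.16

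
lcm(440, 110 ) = 440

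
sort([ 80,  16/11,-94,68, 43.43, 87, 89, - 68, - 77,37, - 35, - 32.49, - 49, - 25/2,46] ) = [ - 94,-77, - 68,-49,  -  35, - 32.49,  -  25/2,  16/11, 37, 43.43,46,68,80,87,89]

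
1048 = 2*524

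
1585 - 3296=  -  1711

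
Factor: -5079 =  - 3^1*1693^1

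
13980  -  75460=  -  61480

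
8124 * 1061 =8619564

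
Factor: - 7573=-7573^1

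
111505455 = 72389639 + 39115816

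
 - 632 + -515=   -  1147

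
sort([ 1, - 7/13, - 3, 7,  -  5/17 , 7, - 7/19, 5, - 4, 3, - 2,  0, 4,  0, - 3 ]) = [-4,-3,-3, - 2 , -7/13, - 7/19, - 5/17, 0,  0,1,3, 4, 5, 7, 7 ]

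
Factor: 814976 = 2^7 * 6367^1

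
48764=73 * 668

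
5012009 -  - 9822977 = 14834986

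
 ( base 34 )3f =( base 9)140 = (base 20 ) 5H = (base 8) 165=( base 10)117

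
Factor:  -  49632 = -2^5 * 3^1*11^1*47^1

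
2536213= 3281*773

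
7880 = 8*985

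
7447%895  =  287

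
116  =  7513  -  7397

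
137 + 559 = 696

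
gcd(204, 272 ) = 68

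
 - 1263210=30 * ( - 42107 )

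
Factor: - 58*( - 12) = 696 = 2^3*3^1 *29^1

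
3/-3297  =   - 1/1099 = -  0.00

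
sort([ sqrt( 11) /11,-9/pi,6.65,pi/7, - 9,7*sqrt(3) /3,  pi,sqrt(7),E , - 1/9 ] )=[ - 9, -9/pi, - 1/9, sqrt( 11) /11, pi/7, sqrt(7),E,pi,7*sqrt(3)/3,6.65]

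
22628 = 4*5657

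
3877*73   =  283021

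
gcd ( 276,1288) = 92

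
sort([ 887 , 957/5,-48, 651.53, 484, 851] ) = [- 48, 957/5,484, 651.53,851,887] 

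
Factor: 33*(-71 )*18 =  - 42174 = - 2^1*3^3*11^1*71^1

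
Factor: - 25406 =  - 2^1*12703^1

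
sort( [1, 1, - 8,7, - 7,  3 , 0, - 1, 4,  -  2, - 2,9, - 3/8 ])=[ - 8,  -  7,-2, - 2, - 1, - 3/8, 0, 1,1,3,4, 7, 9] 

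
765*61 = 46665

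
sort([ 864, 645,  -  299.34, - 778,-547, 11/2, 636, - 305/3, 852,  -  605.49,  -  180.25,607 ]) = [ - 778, - 605.49 , - 547, - 299.34, - 180.25 , - 305/3, 11/2,  607 , 636, 645,  852,864]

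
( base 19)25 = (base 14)31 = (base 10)43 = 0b101011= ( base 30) 1d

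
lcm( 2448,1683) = 26928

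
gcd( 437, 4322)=1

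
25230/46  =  548 + 11/23=548.48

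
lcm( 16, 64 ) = 64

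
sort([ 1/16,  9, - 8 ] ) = [ - 8 , 1/16, 9 ] 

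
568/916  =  142/229=0.62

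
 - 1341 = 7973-9314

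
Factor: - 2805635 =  - 5^1*7^1*19^1* 4219^1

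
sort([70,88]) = [70, 88 ] 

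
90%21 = 6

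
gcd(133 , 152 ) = 19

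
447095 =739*605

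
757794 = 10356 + 747438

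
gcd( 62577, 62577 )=62577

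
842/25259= 842/25259 = 0.03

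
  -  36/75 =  - 1 + 13/25 = -  0.48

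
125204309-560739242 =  - 435534933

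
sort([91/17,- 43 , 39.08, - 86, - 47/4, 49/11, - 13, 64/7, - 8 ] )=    [ - 86, - 43, -13 ,  -  47/4, - 8,49/11 , 91/17, 64/7, 39.08 ] 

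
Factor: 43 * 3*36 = 4644 = 2^2*3^3*43^1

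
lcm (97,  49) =4753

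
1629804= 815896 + 813908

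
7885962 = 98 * 80469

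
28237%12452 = 3333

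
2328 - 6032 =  - 3704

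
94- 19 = 75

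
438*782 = 342516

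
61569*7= 430983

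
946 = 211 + 735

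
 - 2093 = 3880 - 5973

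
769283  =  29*26527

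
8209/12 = 684 + 1/12 = 684.08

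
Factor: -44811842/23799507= - 2^1*3^( -1)*17^(-1)*19^1 * 439^ (- 1)*1063^( - 1) *1179259^1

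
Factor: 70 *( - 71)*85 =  - 2^1*5^2*7^1*17^1*71^1 = - 422450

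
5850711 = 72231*81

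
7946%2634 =44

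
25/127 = 25/127 = 0.20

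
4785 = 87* 55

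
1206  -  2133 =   -  927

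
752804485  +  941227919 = 1694032404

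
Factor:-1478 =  - 2^1*739^1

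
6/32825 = 6/32825 =0.00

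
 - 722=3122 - 3844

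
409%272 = 137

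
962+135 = 1097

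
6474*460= 2978040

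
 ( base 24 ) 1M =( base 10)46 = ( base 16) 2E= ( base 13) 37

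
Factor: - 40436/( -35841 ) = 2^2 * 3^(- 1)*11^1*13^( - 1) = 44/39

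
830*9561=7935630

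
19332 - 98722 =-79390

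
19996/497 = 40 + 116/497= 40.23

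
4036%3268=768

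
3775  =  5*755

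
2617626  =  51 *51326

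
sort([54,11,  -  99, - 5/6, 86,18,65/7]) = [-99, -5/6,65/7,11, 18, 54, 86]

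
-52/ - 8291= 52/8291 = 0.01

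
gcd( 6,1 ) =1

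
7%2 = 1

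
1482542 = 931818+550724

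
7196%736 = 572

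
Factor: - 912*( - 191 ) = 2^4*3^1*19^1*191^1=174192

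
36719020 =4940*7433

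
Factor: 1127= 7^2 * 23^1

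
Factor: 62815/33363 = 3^( - 2)*5^1*11^( - 1 )*17^1 * 337^( - 1 )*739^1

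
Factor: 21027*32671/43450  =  2^( - 1 )*3^1*5^( - 2 )*11^( - 1)*37^1 *43^1*79^( - 1)*163^1*883^1=686973117/43450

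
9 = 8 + 1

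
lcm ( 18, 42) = 126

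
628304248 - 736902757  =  - 108598509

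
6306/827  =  7 + 517/827   =  7.63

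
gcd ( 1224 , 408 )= 408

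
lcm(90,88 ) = 3960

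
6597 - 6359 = 238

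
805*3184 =2563120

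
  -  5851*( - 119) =696269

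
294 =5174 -4880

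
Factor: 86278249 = 1583^1*54503^1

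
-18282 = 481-18763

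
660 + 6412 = 7072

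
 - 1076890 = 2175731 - 3252621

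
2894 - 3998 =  - 1104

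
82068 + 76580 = 158648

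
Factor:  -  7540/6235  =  -52/43 = -2^2*13^1*43^(  -  1 )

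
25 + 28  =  53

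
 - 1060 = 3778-4838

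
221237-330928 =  - 109691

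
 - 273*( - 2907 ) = 793611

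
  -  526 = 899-1425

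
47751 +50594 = 98345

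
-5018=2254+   -  7272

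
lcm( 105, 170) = 3570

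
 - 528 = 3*( - 176 )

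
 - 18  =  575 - 593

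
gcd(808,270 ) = 2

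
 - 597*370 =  - 220890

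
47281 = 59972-12691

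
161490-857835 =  - 696345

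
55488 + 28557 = 84045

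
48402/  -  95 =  - 48402/95 = - 509.49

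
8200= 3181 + 5019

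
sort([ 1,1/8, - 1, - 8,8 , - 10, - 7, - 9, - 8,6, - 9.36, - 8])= [ - 10, - 9.36,-9, - 8, - 8,- 8,-7,-1, 1/8, 1 , 6,8 ]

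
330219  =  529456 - 199237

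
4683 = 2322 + 2361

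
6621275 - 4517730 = 2103545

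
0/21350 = 0 = 0.00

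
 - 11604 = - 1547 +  - 10057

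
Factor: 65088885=3^1*5^1 * 43^1*100913^1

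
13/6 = 13/6 = 2.17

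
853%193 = 81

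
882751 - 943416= - 60665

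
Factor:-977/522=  - 2^( - 1 )*3^(- 2)*29^( - 1)*977^1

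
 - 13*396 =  - 5148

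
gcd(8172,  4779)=9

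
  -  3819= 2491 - 6310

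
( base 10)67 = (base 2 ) 1000011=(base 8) 103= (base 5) 232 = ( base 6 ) 151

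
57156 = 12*4763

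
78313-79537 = -1224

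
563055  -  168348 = 394707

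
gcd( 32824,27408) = 8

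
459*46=21114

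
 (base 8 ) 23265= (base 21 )119I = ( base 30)b09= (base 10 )9909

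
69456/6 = 11576 = 11576.00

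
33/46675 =33/46675 = 0.00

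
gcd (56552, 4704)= 8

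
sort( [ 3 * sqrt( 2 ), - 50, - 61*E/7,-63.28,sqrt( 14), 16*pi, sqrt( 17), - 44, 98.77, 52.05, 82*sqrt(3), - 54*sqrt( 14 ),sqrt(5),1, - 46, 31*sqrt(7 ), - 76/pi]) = [ - 54*sqrt( 14 ) , - 63.28, - 50, - 46, - 44, - 76/pi  , - 61*E/7,1,sqrt(5), sqrt(14), sqrt(17),  3*sqrt( 2 ),16*pi,52.05, 31*sqrt(7 ), 98.77, 82*sqrt( 3 ) ] 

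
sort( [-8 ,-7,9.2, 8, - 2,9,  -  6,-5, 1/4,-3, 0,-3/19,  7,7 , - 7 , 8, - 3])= [ - 8,-7, - 7, - 6,-5,-3,  -  3, - 2,  -  3/19 , 0,1/4,7, 7,8, 8, 9,9.2] 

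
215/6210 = 43/1242=0.03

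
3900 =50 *78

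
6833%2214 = 191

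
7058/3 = 2352 + 2/3=2352.67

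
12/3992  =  3/998=0.00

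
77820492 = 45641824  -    -  32178668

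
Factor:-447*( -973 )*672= 2^5 *3^2*7^2*139^1*  149^1 = 292273632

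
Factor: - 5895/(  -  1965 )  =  3  =  3^1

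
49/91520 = 49/91520  =  0.00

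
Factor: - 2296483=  - 7^2 * 46867^1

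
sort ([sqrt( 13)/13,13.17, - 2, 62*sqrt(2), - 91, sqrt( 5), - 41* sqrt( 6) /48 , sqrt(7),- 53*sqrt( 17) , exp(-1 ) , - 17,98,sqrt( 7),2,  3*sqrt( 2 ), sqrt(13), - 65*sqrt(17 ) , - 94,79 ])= [ - 65*sqrt(17 ),-53*sqrt(17),-94, - 91, - 17, - 41 * sqrt(6)/48, - 2, sqrt(13) /13,exp( - 1), 2,sqrt(5),  sqrt(7), sqrt(7 ), sqrt(13), 3 * sqrt (2), 13.17,79, 62*sqrt( 2 ),98 ] 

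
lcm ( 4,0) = 0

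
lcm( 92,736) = 736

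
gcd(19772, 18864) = 4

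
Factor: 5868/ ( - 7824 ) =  - 3/4 = - 2^( - 2 )*3^1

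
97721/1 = 97721 =97721.00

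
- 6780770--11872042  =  5091272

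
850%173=158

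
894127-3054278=-2160151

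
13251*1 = 13251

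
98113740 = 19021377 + 79092363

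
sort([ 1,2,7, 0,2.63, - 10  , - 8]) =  [ - 10,  -  8,  0,  1 , 2 , 2.63,7] 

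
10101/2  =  5050 + 1/2=5050.50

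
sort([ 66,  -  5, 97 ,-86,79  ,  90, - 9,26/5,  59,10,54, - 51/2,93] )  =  [  -  86, - 51/2, - 9,-5 , 26/5, 10,54,59,66,79, 90,93,97] 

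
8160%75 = 60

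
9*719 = 6471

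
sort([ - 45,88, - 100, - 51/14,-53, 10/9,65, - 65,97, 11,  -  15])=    [ - 100, - 65,-53, - 45, - 15,-51/14,10/9,11,65,88, 97] 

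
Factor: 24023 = 24023^1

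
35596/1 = 35596 = 35596.00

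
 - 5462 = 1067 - 6529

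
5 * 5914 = 29570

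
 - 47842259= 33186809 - 81029068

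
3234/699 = 1078/233 = 4.63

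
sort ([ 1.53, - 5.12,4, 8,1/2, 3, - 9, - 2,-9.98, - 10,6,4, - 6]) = [ - 10,  -  9.98, - 9, - 6, - 5.12 ,-2, 1/2, 1.53, 3, 4, 4, 6 , 8] 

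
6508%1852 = 952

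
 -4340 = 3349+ - 7689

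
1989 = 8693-6704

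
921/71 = 12 + 69/71 = 12.97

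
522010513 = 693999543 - 171989030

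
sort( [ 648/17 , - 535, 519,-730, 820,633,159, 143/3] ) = [-730, -535, 648/17, 143/3,159, 519, 633, 820 ]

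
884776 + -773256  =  111520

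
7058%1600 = 658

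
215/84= 2 + 47/84=2.56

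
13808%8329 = 5479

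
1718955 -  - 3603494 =5322449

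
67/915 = 67/915=   0.07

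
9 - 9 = 0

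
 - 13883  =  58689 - 72572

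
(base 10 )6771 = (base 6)51203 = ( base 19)ie7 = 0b1101001110011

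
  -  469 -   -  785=316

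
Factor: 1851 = 3^1 * 617^1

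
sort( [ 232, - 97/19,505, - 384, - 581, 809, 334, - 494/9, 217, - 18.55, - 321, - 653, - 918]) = [ - 918, - 653,-581, - 384, - 321, - 494/9, - 18.55, - 97/19, 217 , 232,334, 505, 809]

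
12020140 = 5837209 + 6182931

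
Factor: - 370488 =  - 2^3*3^1*43^1 * 359^1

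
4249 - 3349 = 900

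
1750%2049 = 1750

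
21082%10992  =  10090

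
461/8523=461/8523 = 0.05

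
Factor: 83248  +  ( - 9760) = 2^4*3^1* 1531^1 = 73488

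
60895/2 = 30447 + 1/2 =30447.50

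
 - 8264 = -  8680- - 416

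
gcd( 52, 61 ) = 1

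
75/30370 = 15/6074 = 0.00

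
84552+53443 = 137995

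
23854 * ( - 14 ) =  - 333956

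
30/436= 15/218 = 0.07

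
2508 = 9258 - 6750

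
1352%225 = 2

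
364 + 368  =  732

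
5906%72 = 2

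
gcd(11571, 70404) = 3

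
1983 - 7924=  - 5941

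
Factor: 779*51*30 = 2^1*3^2*5^1 * 17^1*19^1*41^1= 1191870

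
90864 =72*1262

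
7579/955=7  +  894/955  =  7.94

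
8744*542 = 4739248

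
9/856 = 9/856 = 0.01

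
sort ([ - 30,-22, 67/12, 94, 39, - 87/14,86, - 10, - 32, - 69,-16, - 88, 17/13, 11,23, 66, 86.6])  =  [ - 88, - 69, - 32, - 30,-22, - 16, - 10, - 87/14,17/13,67/12,  11, 23, 39,66,  86, 86.6, 94 ] 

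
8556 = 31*276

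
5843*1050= 6135150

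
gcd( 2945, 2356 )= 589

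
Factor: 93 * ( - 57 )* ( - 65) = 344565 = 3^2*5^1 * 13^1*19^1 * 31^1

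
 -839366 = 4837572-5676938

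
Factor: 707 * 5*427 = 1509445 = 5^1 * 7^2*61^1 * 101^1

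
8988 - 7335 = 1653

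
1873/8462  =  1873/8462 = 0.22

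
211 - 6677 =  - 6466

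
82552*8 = 660416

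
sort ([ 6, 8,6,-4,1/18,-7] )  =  [ - 7, - 4, 1/18,6,6 , 8] 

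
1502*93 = 139686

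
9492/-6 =-1582+ 0/1  =  - 1582.00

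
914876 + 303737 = 1218613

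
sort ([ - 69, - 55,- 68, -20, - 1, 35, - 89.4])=[- 89.4, -69, - 68,  -  55, - 20, - 1,35] 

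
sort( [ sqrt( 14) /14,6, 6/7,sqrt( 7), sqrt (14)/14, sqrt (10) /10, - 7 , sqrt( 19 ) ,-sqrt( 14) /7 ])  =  [-7, - sqrt(14 ) /7, sqrt( 14 ) /14,sqrt(14) /14 , sqrt( 10 ) /10 , 6/7, sqrt(7 ),sqrt( 19 ),6]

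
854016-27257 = 826759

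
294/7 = 42 = 42.00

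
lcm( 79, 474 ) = 474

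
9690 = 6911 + 2779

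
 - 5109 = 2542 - 7651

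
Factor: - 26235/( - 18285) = 33/23 = 3^1 * 11^1*23^(-1)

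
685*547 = 374695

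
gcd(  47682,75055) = 883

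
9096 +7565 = 16661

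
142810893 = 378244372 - 235433479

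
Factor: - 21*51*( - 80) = 2^4*3^2*5^1*  7^1 *17^1 =85680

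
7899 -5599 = 2300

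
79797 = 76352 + 3445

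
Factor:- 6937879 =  - 13^1*503^1*1061^1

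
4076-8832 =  - 4756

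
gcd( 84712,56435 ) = 1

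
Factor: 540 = 2^2 * 3^3*5^1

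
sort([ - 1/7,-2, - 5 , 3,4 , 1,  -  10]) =[-10, - 5, - 2,-1/7,1,3, 4] 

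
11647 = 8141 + 3506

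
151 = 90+61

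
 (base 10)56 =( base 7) 110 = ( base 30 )1Q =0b111000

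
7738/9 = 7738/9 = 859.78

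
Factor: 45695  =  5^1*13^1 * 19^1 * 37^1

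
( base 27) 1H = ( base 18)28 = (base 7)62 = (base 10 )44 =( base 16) 2c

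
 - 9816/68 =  - 145 +11/17 = -144.35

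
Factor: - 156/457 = - 2^2 * 3^1*13^1*457^( - 1)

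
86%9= 5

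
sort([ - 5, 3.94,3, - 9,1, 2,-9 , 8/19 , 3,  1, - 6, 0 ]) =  [ - 9, - 9, - 6, - 5,  0,  8/19,1,1, 2 , 3, 3,  3.94] 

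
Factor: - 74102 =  - 2^1 * 7^1*67^1*79^1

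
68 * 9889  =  672452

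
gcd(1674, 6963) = 3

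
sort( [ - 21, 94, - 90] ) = [ - 90,-21, 94]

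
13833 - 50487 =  - 36654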